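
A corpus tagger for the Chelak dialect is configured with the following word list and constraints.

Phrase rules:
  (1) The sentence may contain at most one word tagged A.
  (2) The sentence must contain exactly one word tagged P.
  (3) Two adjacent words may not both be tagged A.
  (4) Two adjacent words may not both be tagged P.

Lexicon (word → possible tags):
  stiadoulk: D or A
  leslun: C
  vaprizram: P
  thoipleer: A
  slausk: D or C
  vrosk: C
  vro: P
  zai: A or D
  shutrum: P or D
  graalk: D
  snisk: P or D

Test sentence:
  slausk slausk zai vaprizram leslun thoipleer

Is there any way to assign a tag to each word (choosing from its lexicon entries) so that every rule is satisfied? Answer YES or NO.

Candidates per position — 1:slausk {D,C}; 2:slausk {D,C}; 3:zai {A,D}; 4:vaprizram {P}; 5:leslun {C}; 6:thoipleer {A}.
One satisfying assignment: C C D P C A.
Rule-by-rule: rule 1 holds; rule 2 holds; rule 3 holds; rule 4 holds.

YES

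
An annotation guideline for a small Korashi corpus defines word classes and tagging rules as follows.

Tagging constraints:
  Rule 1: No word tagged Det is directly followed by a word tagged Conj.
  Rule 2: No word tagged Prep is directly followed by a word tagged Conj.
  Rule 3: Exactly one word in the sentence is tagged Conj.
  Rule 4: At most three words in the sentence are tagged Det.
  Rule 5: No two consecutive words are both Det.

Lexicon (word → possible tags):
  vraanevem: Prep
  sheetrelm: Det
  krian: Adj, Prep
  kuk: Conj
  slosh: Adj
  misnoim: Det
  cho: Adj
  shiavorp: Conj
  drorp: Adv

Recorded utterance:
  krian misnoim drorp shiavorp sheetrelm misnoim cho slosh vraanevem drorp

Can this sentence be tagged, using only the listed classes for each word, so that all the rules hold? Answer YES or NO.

Candidates per position — 1:krian {Adj,Prep}; 2:misnoim {Det}; 3:drorp {Adv}; 4:shiavorp {Conj}; 5:sheetrelm {Det}; 6:misnoim {Det}; 7:cho {Adj}; 8:slosh {Adj}; 9:vraanevem {Prep}; 10:drorp {Adv}.
Rule 5 cannot be satisfied by any choice of tags from the lexicon.
So there is no consistent tagging.

NO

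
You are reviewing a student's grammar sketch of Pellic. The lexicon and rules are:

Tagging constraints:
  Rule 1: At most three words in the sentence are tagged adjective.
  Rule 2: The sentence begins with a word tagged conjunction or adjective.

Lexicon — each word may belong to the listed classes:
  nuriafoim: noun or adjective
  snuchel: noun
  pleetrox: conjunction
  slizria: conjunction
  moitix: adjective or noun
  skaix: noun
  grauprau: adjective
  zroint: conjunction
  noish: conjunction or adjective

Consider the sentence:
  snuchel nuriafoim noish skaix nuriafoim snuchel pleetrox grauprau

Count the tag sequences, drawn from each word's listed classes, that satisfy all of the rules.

0

Candidates per position — 1:snuchel {noun}; 2:nuriafoim {noun,adjective}; 3:noish {conjunction,adjective}; 4:skaix {noun}; 5:nuriafoim {noun,adjective}; 6:snuchel {noun}; 7:pleetrox {conjunction}; 8:grauprau {adjective}.
There are 8 candidate sequences in total.
Rule 2 cannot be satisfied by any choice of tags from the lexicon.
So there is no consistent tagging.
Count = 0.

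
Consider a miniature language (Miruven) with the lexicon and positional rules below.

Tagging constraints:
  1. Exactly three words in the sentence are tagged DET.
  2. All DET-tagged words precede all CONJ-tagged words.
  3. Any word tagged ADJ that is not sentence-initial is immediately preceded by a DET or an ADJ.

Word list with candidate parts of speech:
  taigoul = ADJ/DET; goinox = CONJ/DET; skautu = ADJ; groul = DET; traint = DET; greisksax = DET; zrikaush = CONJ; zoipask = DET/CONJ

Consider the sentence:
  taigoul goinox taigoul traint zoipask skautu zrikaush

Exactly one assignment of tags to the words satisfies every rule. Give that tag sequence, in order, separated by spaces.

ADJ DET ADJ DET DET ADJ CONJ

Candidates per position — 1:taigoul {ADJ,DET}; 2:goinox {CONJ,DET}; 3:taigoul {ADJ,DET}; 4:traint {DET}; 5:zoipask {DET,CONJ}; 6:skautu {ADJ}; 7:zrikaush {CONJ}.
If word 2 were CONJ, no tagging could satisfy rule 2; so word 2 is DET.
If word 5 were CONJ, no tagging could satisfy rule 3; so word 5 is DET.
If word 1 were DET, no tagging could satisfy rule 1; so word 1 is ADJ.
If word 3 were DET, no tagging could satisfy rule 1; so word 3 is ADJ.
That leaves exactly one tagging: ADJ DET ADJ DET DET ADJ CONJ.
Checking: rule 1 satisfied; rule 2 satisfied; rule 3 satisfied.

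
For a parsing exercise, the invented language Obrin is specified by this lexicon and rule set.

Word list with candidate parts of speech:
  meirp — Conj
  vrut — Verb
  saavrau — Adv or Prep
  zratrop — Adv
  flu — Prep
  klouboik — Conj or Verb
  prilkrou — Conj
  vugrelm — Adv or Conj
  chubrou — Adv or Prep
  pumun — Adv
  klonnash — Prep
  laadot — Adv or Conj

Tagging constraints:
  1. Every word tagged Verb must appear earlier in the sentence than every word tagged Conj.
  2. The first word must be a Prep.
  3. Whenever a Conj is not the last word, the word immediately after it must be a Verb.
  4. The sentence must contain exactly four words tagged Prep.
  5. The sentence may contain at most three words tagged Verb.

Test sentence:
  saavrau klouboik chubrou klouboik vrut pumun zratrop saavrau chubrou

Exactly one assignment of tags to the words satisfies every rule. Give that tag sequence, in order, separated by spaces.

Prep Verb Prep Verb Verb Adv Adv Prep Prep

Candidates per position — 1:saavrau {Adv,Prep}; 2:klouboik {Conj,Verb}; 3:chubrou {Adv,Prep}; 4:klouboik {Conj,Verb}; 5:vrut {Verb}; 6:pumun {Adv}; 7:zratrop {Adv}; 8:saavrau {Adv,Prep}; 9:chubrou {Adv,Prep}.
Word 1 cannot be Adv — rule 2 would then fail for every completion. It is Prep.
Word 2 cannot be Conj — rule 1 would then fail for every completion. It is Verb.
Word 3 cannot be Adv — rule 4 would then fail for every completion. It is Prep.
Word 4 cannot be Conj — rule 1 would then fail for every completion. It is Verb.
Word 8 cannot be Adv — rule 4 would then fail for every completion. It is Prep.
Word 9 cannot be Adv — rule 4 would then fail for every completion. It is Prep.
The only consistent sequence is: Prep Verb Prep Verb Verb Adv Adv Prep Prep.
Check: rule 1 ok; rule 2 ok; rule 3 ok; rule 4 ok; rule 5 ok.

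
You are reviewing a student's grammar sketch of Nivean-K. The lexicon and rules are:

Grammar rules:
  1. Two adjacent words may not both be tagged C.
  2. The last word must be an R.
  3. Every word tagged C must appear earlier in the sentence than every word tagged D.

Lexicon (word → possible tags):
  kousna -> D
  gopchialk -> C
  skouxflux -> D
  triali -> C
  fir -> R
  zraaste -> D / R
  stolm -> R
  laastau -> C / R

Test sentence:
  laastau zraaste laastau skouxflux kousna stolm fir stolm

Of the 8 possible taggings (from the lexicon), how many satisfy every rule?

6

Candidates per position — 1:laastau {C,R}; 2:zraaste {D,R}; 3:laastau {C,R}; 4:skouxflux {D}; 5:kousna {D}; 6:stolm {R}; 7:fir {R}; 8:stolm {R}.
There are 8 candidate sequences in total.
Checking each against the rules leaves 6 sequences.
Count = 6.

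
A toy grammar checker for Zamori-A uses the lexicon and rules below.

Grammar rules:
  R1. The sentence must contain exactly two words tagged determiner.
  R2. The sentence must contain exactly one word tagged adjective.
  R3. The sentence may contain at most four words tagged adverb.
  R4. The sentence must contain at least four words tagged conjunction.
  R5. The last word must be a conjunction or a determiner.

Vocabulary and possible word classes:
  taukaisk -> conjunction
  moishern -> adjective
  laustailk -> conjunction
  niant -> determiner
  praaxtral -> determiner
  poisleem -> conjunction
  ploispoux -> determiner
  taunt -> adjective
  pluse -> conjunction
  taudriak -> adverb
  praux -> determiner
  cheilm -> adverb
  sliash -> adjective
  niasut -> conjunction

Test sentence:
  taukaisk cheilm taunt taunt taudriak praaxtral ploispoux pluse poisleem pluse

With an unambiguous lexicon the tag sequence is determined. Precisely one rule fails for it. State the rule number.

2

Fixed tagging: conjunction adverb adjective adjective adverb determiner determiner conjunction conjunction conjunction.
Checking each rule: R1 pass, R2 fail, R3 pass, R4 pass, R5 pass.
Only rule 2 fails.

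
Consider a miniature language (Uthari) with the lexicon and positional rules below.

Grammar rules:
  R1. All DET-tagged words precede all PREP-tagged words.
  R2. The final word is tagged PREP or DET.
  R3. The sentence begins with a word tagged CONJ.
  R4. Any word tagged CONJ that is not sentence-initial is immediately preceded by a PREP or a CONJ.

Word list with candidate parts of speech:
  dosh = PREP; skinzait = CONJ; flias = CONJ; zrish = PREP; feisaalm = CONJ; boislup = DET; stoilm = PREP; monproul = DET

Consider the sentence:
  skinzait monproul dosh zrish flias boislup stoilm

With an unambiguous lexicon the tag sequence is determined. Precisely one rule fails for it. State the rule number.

1

Fixed tagging: CONJ DET PREP PREP CONJ DET PREP.
Applying the rules: R1 violated, R2 holds, R3 holds, R4 holds.
Only rule 1 fails.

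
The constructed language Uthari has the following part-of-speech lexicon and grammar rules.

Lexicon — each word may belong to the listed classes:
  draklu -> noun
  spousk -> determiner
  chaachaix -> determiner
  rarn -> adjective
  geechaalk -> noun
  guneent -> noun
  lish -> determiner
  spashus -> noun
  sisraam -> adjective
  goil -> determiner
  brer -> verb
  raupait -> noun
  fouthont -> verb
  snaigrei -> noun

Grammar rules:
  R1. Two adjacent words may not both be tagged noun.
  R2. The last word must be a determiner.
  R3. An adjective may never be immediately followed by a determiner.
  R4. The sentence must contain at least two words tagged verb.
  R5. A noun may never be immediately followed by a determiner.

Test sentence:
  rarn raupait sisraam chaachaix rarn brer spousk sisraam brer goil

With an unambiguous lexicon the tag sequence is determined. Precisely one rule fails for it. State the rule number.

3

Fixed tagging: adjective noun adjective determiner adjective verb determiner adjective verb determiner.
Applying the rules: R1 ok, R2 ok, R3 fails, R4 ok, R5 ok.
Only rule 3 fails.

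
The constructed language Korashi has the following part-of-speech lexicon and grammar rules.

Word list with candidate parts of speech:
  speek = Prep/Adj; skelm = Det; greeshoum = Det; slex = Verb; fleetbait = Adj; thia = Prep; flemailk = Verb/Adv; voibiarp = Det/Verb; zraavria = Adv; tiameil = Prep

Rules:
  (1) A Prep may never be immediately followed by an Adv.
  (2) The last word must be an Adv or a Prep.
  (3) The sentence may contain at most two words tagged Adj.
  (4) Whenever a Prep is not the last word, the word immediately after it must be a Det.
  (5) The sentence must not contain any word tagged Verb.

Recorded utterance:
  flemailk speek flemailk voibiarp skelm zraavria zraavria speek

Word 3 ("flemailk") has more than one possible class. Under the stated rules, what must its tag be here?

Adv

Candidates per position — 1:flemailk {Verb,Adv}; 2:speek {Prep,Adj}; 3:flemailk {Verb,Adv}; 4:voibiarp {Det,Verb}; 5:skelm {Det}; 6:zraavria {Adv}; 7:zraavria {Adv}; 8:speek {Prep,Adj}.
Position 1: Verb is ruled out by rule 5; that leaves Adv.
Position 2: Prep is ruled out by rule 4; that leaves Adj.
Position 3: Verb is ruled out by rule 5; that leaves Adv.
Position 4: Verb is ruled out by rule 5; that leaves Det.
Position 8: Adj is ruled out by rule 2; that leaves Prep.
The unique satisfying tagging is: Adv Adj Adv Det Det Adv Adv Prep.
Rule-by-rule: rule 1 holds; rule 2 holds; rule 3 holds; rule 4 holds; rule 5 holds.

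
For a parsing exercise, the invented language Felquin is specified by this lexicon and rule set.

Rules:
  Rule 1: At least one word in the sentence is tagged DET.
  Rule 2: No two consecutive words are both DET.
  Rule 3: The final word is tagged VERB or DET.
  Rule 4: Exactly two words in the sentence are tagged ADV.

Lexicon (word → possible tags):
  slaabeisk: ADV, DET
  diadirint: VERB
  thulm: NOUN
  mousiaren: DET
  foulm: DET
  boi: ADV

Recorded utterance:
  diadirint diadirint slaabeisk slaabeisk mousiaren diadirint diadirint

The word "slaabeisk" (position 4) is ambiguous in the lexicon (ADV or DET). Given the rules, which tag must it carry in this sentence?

ADV

Candidates per position — 1:diadirint {VERB}; 2:diadirint {VERB}; 3:slaabeisk {ADV,DET}; 4:slaabeisk {ADV,DET}; 5:mousiaren {DET}; 6:diadirint {VERB}; 7:diadirint {VERB}.
Position 3: tagging it DET would leave rule 4 unsatisfiable, so it must be ADV.
Position 4: tagging it DET would leave rule 2 unsatisfiable, so it must be ADV.
So the tagging must be: VERB VERB ADV ADV DET VERB VERB.
Checking: rule 1 ok; rule 2 ok; rule 3 ok; rule 4 ok.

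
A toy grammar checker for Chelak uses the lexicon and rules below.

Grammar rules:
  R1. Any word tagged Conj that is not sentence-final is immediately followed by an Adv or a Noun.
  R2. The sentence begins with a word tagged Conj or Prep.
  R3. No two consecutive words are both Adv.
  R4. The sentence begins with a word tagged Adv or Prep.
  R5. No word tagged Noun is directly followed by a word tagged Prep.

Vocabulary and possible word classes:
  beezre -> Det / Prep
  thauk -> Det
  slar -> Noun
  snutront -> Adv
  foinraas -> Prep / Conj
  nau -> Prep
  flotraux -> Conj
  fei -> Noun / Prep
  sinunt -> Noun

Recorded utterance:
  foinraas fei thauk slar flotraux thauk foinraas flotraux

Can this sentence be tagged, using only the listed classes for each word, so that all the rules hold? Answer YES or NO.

Candidates per position — 1:foinraas {Prep,Conj}; 2:fei {Noun,Prep}; 3:thauk {Det}; 4:slar {Noun}; 5:flotraux {Conj}; 6:thauk {Det}; 7:foinraas {Prep,Conj}; 8:flotraux {Conj}.
Rule 1 cannot be satisfied by any choice of tags from the lexicon.
So there is no consistent tagging.

NO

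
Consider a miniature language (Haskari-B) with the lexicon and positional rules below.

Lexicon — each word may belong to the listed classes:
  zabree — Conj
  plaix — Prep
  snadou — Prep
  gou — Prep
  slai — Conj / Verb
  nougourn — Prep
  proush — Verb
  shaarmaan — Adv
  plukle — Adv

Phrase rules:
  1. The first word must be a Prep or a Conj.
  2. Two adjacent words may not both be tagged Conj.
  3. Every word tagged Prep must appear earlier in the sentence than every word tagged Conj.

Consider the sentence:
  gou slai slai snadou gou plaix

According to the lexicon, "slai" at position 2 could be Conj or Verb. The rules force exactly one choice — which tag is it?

Verb

Candidates per position — 1:gou {Prep}; 2:slai {Conj,Verb}; 3:slai {Conj,Verb}; 4:snadou {Prep}; 5:gou {Prep}; 6:plaix {Prep}.
Word 2 cannot be Conj — rule 3 would then fail for every completion. It is Verb.
Word 3 cannot be Conj — rule 3 would then fail for every completion. It is Verb.
That leaves exactly one tagging: Prep Verb Verb Prep Prep Prep.
Verifying each rule — rule 1 holds; rule 2 holds; rule 3 holds.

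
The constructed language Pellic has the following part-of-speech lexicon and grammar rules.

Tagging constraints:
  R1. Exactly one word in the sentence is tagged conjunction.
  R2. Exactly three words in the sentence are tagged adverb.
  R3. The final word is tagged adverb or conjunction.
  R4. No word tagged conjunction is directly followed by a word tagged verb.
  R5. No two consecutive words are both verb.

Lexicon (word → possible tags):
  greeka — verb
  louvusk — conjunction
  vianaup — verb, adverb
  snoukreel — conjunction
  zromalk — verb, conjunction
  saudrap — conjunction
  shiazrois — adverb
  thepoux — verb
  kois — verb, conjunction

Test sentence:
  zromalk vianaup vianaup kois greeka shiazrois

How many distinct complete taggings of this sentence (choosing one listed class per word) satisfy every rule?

0

Candidates per position — 1:zromalk {verb,conjunction}; 2:vianaup {verb,adverb}; 3:vianaup {verb,adverb}; 4:kois {verb,conjunction}; 5:greeka {verb}; 6:shiazrois {adverb}.
There are 16 candidate sequences in total.
Every candidate sequence violates at least one rule; no consistent tagging exists.
Count = 0.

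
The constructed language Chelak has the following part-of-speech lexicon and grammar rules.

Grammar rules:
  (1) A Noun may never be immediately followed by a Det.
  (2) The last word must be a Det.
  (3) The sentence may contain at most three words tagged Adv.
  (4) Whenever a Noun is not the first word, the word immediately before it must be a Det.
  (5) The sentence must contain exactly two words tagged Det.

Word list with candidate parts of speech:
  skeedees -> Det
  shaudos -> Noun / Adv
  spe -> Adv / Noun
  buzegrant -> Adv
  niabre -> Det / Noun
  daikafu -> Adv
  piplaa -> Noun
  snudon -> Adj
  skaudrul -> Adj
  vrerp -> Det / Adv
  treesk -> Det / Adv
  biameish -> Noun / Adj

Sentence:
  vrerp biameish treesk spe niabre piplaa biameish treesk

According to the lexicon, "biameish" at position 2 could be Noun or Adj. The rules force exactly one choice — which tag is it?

Adj

Candidates per position — 1:vrerp {Det,Adv}; 2:biameish {Noun,Adj}; 3:treesk {Det,Adv}; 4:spe {Adv,Noun}; 5:niabre {Det,Noun}; 6:piplaa {Noun}; 7:biameish {Noun,Adj}; 8:treesk {Det,Adv}.
Position 5: Noun is ruled out by rule 4; that leaves Det.
Position 7: Noun is ruled out by rule 4; that leaves Adj.
Position 8: Adv is ruled out by rule 2; that leaves Det.
Position 1: Det is ruled out by rule 5; that leaves Adv.
Position 2: Noun is ruled out by rule 4; that leaves Adj.
Position 3: Det is ruled out by rule 5; that leaves Adv.
Position 4: Noun is ruled out by rule 1; that leaves Adv.
That leaves exactly one tagging: Adv Adj Adv Adv Det Noun Adj Det.
Check: rule 1 satisfied; rule 2 satisfied; rule 3 satisfied; rule 4 satisfied; rule 5 satisfied.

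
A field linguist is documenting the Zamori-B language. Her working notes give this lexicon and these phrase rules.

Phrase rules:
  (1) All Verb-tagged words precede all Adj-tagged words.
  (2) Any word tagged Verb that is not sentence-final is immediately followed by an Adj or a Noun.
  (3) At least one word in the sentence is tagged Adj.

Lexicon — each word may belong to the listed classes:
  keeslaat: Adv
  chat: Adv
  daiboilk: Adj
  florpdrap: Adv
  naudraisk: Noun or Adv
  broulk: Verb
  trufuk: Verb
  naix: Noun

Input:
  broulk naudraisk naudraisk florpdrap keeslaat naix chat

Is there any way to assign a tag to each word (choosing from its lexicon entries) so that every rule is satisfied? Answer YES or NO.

NO

Candidates per position — 1:broulk {Verb}; 2:naudraisk {Noun,Adv}; 3:naudraisk {Noun,Adv}; 4:florpdrap {Adv}; 5:keeslaat {Adv}; 6:naix {Noun}; 7:chat {Adv}.
Rule 3 cannot be satisfied by any choice of tags from the lexicon.
So there is no consistent tagging.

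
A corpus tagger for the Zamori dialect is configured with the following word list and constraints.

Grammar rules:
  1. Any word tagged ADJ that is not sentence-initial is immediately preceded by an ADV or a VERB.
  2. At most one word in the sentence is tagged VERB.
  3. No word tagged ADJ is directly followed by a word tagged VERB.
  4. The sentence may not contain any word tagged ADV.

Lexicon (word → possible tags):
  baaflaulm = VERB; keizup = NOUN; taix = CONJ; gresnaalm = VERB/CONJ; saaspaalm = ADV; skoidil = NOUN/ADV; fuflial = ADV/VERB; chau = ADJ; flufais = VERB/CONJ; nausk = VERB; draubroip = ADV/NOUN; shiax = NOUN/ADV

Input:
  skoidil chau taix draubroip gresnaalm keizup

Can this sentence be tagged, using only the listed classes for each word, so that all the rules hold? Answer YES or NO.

Candidates per position — 1:skoidil {NOUN,ADV}; 2:chau {ADJ}; 3:taix {CONJ}; 4:draubroip {ADV,NOUN}; 5:gresnaalm {VERB,CONJ}; 6:keizup {NOUN}.
Every candidate sequence violates at least one rule; no consistent tagging exists.

NO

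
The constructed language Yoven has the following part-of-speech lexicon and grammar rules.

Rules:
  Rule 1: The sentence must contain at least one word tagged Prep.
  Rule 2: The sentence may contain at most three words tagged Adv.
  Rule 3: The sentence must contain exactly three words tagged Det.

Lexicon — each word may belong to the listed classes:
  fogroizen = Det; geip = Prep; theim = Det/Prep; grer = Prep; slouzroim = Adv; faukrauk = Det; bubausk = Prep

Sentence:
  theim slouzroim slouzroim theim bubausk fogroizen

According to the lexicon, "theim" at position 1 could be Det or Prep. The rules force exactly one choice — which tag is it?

Candidates per position — 1:theim {Det,Prep}; 2:slouzroim {Adv}; 3:slouzroim {Adv}; 4:theim {Det,Prep}; 5:bubausk {Prep}; 6:fogroizen {Det}.
If word 1 were Prep, no tagging could satisfy rule 3; so word 1 is Det.
If word 4 were Prep, no tagging could satisfy rule 3; so word 4 is Det.
The unique satisfying tagging is: Det Adv Adv Det Prep Det.
Check: rule 1 ok; rule 2 ok; rule 3 ok.

Det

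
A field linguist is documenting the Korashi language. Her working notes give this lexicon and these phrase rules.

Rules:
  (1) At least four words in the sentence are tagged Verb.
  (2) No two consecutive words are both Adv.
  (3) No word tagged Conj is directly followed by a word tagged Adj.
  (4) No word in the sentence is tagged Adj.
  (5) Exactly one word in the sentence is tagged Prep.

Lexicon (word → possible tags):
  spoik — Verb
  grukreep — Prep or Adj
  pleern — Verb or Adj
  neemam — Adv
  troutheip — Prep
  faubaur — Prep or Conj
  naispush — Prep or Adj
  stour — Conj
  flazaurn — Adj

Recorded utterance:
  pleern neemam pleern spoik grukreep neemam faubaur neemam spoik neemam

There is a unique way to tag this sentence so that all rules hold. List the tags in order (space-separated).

Candidates per position — 1:pleern {Verb,Adj}; 2:neemam {Adv}; 3:pleern {Verb,Adj}; 4:spoik {Verb}; 5:grukreep {Prep,Adj}; 6:neemam {Adv}; 7:faubaur {Prep,Conj}; 8:neemam {Adv}; 9:spoik {Verb}; 10:neemam {Adv}.
At position 1, choosing Adj makes rule 1 impossible to satisfy; hence Verb.
At position 3, choosing Adj makes rule 1 impossible to satisfy; hence Verb.
At position 5, choosing Adj makes rule 4 impossible to satisfy; hence Prep.
At position 7, choosing Prep makes rule 5 impossible to satisfy; hence Conj.
The only consistent sequence is: Verb Adv Verb Verb Prep Adv Conj Adv Verb Adv.
Verifying each rule — rule 1 satisfied; rule 2 satisfied; rule 3 satisfied; rule 4 satisfied; rule 5 satisfied.

Verb Adv Verb Verb Prep Adv Conj Adv Verb Adv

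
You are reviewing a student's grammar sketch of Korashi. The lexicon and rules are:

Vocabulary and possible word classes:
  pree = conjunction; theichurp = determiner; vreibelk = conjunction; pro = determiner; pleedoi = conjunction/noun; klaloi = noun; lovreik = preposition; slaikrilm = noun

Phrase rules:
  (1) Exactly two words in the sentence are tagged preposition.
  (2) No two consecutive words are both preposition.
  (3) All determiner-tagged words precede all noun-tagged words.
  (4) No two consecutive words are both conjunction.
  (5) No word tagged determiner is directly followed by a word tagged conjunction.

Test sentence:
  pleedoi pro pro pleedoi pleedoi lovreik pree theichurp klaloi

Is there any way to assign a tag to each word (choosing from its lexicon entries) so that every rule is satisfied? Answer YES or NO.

Candidates per position — 1:pleedoi {conjunction,noun}; 2:pro {determiner}; 3:pro {determiner}; 4:pleedoi {conjunction,noun}; 5:pleedoi {conjunction,noun}; 6:lovreik {preposition}; 7:pree {conjunction}; 8:theichurp {determiner}; 9:klaloi {noun}.
Rule 1 cannot be satisfied by any choice of tags from the lexicon.
So there is no consistent tagging.

NO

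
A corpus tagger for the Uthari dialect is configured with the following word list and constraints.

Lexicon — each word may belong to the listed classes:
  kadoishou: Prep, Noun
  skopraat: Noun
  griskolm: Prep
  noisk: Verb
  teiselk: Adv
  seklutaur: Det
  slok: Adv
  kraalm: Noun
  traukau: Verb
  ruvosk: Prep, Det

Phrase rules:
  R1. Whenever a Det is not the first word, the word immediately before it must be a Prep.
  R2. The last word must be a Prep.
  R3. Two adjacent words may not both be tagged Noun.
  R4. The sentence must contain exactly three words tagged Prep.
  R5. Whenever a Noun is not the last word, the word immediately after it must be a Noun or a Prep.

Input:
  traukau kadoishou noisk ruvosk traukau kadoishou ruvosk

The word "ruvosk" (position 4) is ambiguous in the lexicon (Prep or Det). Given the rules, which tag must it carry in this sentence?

Candidates per position — 1:traukau {Verb}; 2:kadoishou {Prep,Noun}; 3:noisk {Verb}; 4:ruvosk {Prep,Det}; 5:traukau {Verb}; 6:kadoishou {Prep,Noun}; 7:ruvosk {Prep,Det}.
At position 2, choosing Noun makes rule 5 impossible to satisfy; hence Prep.
At position 4, choosing Det makes rule 1 impossible to satisfy; hence Prep.
At position 7, choosing Det makes rule 2 impossible to satisfy; hence Prep.
At position 6, choosing Prep makes rule 4 impossible to satisfy; hence Noun.
The only consistent sequence is: Verb Prep Verb Prep Verb Noun Prep.
Rule-by-rule: rule 1 satisfied; rule 2 satisfied; rule 3 satisfied; rule 4 satisfied; rule 5 satisfied.

Prep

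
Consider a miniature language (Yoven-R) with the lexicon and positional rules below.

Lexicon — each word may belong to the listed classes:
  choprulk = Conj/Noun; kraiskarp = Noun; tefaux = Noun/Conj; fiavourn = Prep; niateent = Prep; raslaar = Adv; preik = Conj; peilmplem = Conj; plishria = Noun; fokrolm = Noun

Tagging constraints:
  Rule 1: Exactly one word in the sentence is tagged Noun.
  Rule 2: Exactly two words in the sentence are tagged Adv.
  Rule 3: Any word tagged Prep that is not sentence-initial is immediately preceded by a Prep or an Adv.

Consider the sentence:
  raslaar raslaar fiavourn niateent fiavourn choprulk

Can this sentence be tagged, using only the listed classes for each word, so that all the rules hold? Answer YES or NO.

Candidates per position — 1:raslaar {Adv}; 2:raslaar {Adv}; 3:fiavourn {Prep}; 4:niateent {Prep}; 5:fiavourn {Prep}; 6:choprulk {Conj,Noun}.
One satisfying assignment: Adv Adv Prep Prep Prep Noun.
Checking: rule 1 ok; rule 2 ok; rule 3 ok.

YES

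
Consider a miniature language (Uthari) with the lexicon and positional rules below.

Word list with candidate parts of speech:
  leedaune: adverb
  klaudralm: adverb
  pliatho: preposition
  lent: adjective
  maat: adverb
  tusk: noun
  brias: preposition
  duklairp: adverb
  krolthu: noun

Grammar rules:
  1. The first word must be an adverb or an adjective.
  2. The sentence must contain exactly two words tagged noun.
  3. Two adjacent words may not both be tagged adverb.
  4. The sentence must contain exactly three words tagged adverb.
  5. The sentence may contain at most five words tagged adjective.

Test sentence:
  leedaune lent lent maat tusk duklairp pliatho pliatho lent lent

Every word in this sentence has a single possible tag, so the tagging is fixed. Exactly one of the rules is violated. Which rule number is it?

2

Fixed tagging: adverb adjective adjective adverb noun adverb preposition preposition adjective adjective.
Rule check: R1 holds, R2 violated, R3 holds, R4 holds, R5 holds.
Only rule 2 fails.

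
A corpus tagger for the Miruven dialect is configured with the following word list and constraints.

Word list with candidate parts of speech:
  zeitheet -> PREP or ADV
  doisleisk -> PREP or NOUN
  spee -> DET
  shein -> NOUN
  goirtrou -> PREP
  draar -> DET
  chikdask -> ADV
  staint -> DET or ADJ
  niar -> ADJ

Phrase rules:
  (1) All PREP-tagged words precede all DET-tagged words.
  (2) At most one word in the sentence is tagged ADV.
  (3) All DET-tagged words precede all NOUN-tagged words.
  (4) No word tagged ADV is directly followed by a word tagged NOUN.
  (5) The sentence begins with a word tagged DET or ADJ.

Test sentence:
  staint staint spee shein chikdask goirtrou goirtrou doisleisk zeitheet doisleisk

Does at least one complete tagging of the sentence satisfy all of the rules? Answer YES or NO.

NO

Candidates per position — 1:staint {DET,ADJ}; 2:staint {DET,ADJ}; 3:spee {DET}; 4:shein {NOUN}; 5:chikdask {ADV}; 6:goirtrou {PREP}; 7:goirtrou {PREP}; 8:doisleisk {PREP,NOUN}; 9:zeitheet {PREP,ADV}; 10:doisleisk {PREP,NOUN}.
Rule 1 cannot be satisfied by any choice of tags from the lexicon.
So there is no consistent tagging.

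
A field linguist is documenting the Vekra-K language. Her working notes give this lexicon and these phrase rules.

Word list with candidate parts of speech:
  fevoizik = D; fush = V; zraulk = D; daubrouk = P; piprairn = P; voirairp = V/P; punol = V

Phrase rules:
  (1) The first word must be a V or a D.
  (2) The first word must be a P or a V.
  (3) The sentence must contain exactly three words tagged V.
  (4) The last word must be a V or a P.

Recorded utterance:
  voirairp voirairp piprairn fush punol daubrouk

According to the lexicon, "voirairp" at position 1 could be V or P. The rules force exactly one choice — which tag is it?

V

Candidates per position — 1:voirairp {V,P}; 2:voirairp {V,P}; 3:piprairn {P}; 4:fush {V}; 5:punol {V}; 6:daubrouk {P}.
Position 1: tagging it P would leave rule 1 unsatisfiable, so it must be V.
Position 2: tagging it V would leave rule 3 unsatisfiable, so it must be P.
That leaves exactly one tagging: V P P V V P.
Rule-by-rule: rule 1 ok; rule 2 ok; rule 3 ok; rule 4 ok.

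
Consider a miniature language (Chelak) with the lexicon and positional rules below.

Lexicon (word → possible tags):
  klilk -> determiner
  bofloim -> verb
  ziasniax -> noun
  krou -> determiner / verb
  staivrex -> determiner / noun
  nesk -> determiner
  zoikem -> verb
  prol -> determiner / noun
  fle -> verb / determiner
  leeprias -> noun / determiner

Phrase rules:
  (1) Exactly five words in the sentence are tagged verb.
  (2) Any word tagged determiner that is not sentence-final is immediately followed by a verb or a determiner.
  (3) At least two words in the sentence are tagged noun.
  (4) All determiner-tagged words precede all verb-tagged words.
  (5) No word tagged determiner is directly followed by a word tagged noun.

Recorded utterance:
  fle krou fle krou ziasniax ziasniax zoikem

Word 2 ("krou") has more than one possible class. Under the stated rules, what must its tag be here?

Candidates per position — 1:fle {verb,determiner}; 2:krou {determiner,verb}; 3:fle {verb,determiner}; 4:krou {determiner,verb}; 5:ziasniax {noun}; 6:ziasniax {noun}; 7:zoikem {verb}.
If word 1 were determiner, no tagging could satisfy rule 1; so word 1 is verb.
If word 2 were determiner, no tagging could satisfy rule 1; so word 2 is verb.
If word 3 were determiner, no tagging could satisfy rule 1; so word 3 is verb.
If word 4 were determiner, no tagging could satisfy rule 1; so word 4 is verb.
The only consistent sequence is: verb verb verb verb noun noun verb.
Checking: rule 1 satisfied; rule 2 satisfied; rule 3 satisfied; rule 4 satisfied; rule 5 satisfied.

verb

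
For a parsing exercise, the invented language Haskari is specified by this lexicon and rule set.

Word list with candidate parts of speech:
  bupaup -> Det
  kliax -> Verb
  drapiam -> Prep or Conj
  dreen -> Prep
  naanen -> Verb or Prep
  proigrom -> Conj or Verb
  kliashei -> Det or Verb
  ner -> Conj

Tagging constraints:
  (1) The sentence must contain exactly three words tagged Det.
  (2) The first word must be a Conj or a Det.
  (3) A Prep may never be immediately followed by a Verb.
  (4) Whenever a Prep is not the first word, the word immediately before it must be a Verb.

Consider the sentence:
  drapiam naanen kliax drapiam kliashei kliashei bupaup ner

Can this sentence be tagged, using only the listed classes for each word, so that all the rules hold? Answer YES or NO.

YES

Candidates per position — 1:drapiam {Prep,Conj}; 2:naanen {Verb,Prep}; 3:kliax {Verb}; 4:drapiam {Prep,Conj}; 5:kliashei {Det,Verb}; 6:kliashei {Det,Verb}; 7:bupaup {Det}; 8:ner {Conj}.
One satisfying assignment: Conj Verb Verb Conj Det Det Det Conj.
Rule-by-rule: rule 1 satisfied; rule 2 satisfied; rule 3 satisfied; rule 4 satisfied.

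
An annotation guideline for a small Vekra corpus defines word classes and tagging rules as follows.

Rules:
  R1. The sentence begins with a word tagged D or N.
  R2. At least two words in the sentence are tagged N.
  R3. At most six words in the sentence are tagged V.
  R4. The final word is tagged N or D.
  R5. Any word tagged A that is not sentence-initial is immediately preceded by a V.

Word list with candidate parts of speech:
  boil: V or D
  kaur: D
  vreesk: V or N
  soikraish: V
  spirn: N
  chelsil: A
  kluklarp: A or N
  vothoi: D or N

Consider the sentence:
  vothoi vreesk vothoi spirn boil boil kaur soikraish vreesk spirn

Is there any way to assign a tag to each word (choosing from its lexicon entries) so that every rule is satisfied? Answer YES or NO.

Candidates per position — 1:vothoi {D,N}; 2:vreesk {V,N}; 3:vothoi {D,N}; 4:spirn {N}; 5:boil {V,D}; 6:boil {V,D}; 7:kaur {D}; 8:soikraish {V}; 9:vreesk {V,N}; 10:spirn {N}.
One satisfying assignment: D N N N V V D V V N.
Verifying each rule — rule 1 satisfied; rule 2 satisfied; rule 3 satisfied; rule 4 satisfied; rule 5 satisfied.

YES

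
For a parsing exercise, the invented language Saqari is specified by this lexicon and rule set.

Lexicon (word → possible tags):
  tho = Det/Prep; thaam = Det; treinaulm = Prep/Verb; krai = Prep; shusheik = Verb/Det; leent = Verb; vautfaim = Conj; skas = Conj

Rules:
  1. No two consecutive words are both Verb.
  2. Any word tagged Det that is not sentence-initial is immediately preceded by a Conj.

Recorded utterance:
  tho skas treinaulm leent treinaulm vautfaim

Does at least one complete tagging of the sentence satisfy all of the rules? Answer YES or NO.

Candidates per position — 1:tho {Det,Prep}; 2:skas {Conj}; 3:treinaulm {Prep,Verb}; 4:leent {Verb}; 5:treinaulm {Prep,Verb}; 6:vautfaim {Conj}.
One satisfying assignment: Prep Conj Prep Verb Prep Conj.
Verifying each rule — rule 1 ok; rule 2 ok.

YES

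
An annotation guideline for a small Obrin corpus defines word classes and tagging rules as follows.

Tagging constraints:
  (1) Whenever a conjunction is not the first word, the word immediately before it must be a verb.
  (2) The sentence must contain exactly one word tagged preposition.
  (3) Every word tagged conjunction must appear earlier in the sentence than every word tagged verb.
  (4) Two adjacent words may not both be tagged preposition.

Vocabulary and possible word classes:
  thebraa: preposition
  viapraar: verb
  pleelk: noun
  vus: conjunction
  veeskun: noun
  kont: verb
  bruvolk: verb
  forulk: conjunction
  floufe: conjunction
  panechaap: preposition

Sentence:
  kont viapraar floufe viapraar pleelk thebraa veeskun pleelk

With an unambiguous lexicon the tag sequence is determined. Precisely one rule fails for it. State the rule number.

3

Fixed tagging: verb verb conjunction verb noun preposition noun noun.
Applying the rules: R1 pass, R2 pass, R3 fail, R4 pass.
Only rule 3 fails.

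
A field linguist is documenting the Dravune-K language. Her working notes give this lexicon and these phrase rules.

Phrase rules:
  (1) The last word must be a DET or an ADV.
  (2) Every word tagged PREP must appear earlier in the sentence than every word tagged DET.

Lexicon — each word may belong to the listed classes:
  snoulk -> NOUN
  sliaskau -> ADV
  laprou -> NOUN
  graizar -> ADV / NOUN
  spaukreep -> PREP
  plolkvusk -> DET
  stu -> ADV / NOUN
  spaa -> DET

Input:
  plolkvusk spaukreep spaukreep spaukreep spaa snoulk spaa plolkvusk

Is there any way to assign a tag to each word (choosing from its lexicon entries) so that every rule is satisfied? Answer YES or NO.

Candidates per position — 1:plolkvusk {DET}; 2:spaukreep {PREP}; 3:spaukreep {PREP}; 4:spaukreep {PREP}; 5:spaa {DET}; 6:snoulk {NOUN}; 7:spaa {DET}; 8:plolkvusk {DET}.
Rule 2 cannot be satisfied by any choice of tags from the lexicon.
So there is no consistent tagging.

NO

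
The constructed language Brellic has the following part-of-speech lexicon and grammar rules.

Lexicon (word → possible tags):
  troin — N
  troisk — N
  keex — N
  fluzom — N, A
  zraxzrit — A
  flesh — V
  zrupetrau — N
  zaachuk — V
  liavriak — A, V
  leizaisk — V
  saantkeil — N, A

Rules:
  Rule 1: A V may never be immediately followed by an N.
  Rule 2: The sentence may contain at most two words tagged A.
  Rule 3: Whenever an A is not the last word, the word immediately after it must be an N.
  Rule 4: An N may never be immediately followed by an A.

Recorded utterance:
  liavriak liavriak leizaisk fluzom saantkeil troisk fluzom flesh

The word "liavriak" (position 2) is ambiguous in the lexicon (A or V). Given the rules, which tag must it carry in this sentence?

Candidates per position — 1:liavriak {A,V}; 2:liavriak {A,V}; 3:leizaisk {V}; 4:fluzom {N,A}; 5:saantkeil {N,A}; 6:troisk {N}; 7:fluzom {N,A}; 8:flesh {V}.
At position 1, choosing A makes rule 3 impossible to satisfy; hence V.
At position 2, choosing A makes rule 3 impossible to satisfy; hence V.
At position 4, choosing N makes rule 1 impossible to satisfy; hence A.
At position 5, choosing A makes rule 3 impossible to satisfy; hence N.
At position 7, choosing A makes rule 3 impossible to satisfy; hence N.
That leaves exactly one tagging: V V V A N N N V.
Rule-by-rule: rule 1 satisfied; rule 2 satisfied; rule 3 satisfied; rule 4 satisfied.

V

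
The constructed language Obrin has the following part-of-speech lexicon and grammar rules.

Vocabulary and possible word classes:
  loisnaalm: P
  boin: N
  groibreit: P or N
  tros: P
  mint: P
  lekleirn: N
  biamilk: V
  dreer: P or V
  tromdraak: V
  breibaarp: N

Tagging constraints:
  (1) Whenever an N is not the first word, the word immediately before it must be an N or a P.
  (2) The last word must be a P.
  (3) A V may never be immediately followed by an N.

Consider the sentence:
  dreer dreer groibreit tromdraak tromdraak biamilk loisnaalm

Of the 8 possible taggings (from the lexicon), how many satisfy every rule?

6

Candidates per position — 1:dreer {P,V}; 2:dreer {P,V}; 3:groibreit {P,N}; 4:tromdraak {V}; 5:tromdraak {V}; 6:biamilk {V}; 7:loisnaalm {P}.
There are 8 candidate sequences in total.
Checking each against the rules leaves 6 sequences.
Count = 6.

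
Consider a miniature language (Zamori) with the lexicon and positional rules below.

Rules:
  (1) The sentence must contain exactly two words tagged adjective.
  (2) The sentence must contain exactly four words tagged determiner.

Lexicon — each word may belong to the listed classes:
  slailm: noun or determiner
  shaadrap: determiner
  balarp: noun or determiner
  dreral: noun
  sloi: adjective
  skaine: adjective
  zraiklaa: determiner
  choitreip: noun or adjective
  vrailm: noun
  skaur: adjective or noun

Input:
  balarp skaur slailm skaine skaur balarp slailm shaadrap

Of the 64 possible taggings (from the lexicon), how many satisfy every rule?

Candidates per position — 1:balarp {noun,determiner}; 2:skaur {adjective,noun}; 3:slailm {noun,determiner}; 4:skaine {adjective}; 5:skaur {adjective,noun}; 6:balarp {noun,determiner}; 7:slailm {noun,determiner}; 8:shaadrap {determiner}.
There are 64 candidate sequences in total.
Checking each against the rules leaves 8 sequences.
Count = 8.

8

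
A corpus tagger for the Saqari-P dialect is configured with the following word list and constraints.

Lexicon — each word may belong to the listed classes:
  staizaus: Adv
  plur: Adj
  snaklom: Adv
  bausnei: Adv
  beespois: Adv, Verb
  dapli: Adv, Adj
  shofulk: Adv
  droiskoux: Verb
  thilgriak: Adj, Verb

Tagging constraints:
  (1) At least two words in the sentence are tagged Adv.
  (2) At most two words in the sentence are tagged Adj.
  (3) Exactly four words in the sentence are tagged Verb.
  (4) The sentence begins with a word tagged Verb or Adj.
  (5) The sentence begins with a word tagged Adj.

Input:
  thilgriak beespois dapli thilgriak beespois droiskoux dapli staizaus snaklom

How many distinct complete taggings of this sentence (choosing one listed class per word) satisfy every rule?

Candidates per position — 1:thilgriak {Adj,Verb}; 2:beespois {Adv,Verb}; 3:dapli {Adv,Adj}; 4:thilgriak {Adj,Verb}; 5:beespois {Adv,Verb}; 6:droiskoux {Verb}; 7:dapli {Adv,Adj}; 8:staizaus {Adv}; 9:snaklom {Adv}.
There are 64 candidate sequences in total.
The sequences that satisfy every rule: Adj Verb Adv Verb Verb Verb Adv Adv Adv; Adj Verb Adv Verb Verb Verb Adj Adv Adv; Adj Verb Adj Verb Verb Verb Adv Adv Adv.
Count = 3.

3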